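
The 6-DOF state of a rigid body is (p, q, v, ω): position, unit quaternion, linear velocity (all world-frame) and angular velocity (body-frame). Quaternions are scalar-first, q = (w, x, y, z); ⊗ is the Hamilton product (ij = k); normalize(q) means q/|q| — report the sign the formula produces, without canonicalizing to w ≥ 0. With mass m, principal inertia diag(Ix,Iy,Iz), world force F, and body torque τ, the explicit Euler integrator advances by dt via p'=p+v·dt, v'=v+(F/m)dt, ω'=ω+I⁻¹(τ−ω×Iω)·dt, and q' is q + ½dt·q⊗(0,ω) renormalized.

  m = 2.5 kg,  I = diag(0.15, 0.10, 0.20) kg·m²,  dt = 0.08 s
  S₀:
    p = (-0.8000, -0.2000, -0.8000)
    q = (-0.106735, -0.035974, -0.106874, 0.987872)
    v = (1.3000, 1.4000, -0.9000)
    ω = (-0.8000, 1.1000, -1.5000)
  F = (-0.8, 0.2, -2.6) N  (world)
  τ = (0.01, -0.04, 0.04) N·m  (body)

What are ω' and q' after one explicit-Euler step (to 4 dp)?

α = I⁻¹(τ − ω×Iω) = (1.1667, 0.2000, -0.0200)
ω + α·dt = (-0.7067, 1.1160, -1.5016)
Hamilton product q⊗(0,ω) = (1.5705902, -0.8409602, -0.9616671, 0.0350319)
q + ½dt·q⊗(0,ω), renormalized = (-0.0438, -0.0694, -0.1449, 0.9860)

ω' = (-0.7067, 1.1160, -1.5016)
q' = (-0.0438, -0.0694, -0.1449, 0.9860)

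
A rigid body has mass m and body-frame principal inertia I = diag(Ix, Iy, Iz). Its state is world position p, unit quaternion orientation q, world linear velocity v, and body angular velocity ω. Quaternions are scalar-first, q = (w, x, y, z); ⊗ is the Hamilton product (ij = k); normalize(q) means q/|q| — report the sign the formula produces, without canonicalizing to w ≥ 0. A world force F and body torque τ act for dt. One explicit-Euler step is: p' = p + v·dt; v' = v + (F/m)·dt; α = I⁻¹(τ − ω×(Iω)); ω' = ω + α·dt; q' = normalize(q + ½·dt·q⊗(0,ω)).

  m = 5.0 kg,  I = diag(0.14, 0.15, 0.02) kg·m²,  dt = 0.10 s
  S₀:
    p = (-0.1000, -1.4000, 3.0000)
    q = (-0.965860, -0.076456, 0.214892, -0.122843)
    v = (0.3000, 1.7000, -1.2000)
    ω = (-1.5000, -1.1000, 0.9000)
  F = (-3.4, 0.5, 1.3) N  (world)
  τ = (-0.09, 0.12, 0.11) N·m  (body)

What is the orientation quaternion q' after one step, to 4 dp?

Hamilton product q⊗(0,ω) = (0.2322559, 1.5070655, 1.3155209, -0.4628344)
q + ½dt·q⊗(0,ω), renormalized = (-0.9492, -0.0011, 0.2792, -0.1452)

q' = (-0.9492, -0.0011, 0.2792, -0.1452)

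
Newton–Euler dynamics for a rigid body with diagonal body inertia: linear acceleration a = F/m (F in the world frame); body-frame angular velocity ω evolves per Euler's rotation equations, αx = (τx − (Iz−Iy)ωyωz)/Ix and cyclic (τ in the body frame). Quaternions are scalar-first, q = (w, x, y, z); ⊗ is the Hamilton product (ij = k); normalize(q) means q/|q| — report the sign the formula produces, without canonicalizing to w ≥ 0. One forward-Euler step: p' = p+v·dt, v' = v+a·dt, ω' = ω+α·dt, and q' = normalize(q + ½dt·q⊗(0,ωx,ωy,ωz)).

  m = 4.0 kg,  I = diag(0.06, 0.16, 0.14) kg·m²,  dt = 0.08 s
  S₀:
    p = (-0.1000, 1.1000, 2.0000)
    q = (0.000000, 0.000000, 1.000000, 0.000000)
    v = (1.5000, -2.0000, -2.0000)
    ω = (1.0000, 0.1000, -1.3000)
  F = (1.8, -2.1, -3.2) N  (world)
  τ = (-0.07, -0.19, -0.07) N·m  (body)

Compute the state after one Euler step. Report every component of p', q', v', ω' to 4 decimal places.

p' = (0.0200, 0.9400, 1.8400)
q' = (-0.0040, -0.0519, 0.9978, -0.0399)
v' = (1.5360, -2.0420, -2.0640)
ω' = (0.9032, -0.0470, -1.3457)

ω×(Iω) gyroscopic = (0.0026, 0.1040, 0.0100)
angular accel α = (-1.2100, -1.8375, -0.5714)
new body rate ω' = (0.9032, -0.0470, -1.3457)
q⊗(0,ω) = (-0.1000000, -1.3000000, 0.0000000, -1.0000000)
q + ½dt·q⊗(0,ω), renormalized = (-0.0040, -0.0519, 0.9978, -0.0399)
a = (0.4500, -0.5250, -0.8000)
p' = p + v·dt = (0.0200, 0.9400, 1.8400)
v + (F/m)dt = (1.5360, -2.0420, -2.0640)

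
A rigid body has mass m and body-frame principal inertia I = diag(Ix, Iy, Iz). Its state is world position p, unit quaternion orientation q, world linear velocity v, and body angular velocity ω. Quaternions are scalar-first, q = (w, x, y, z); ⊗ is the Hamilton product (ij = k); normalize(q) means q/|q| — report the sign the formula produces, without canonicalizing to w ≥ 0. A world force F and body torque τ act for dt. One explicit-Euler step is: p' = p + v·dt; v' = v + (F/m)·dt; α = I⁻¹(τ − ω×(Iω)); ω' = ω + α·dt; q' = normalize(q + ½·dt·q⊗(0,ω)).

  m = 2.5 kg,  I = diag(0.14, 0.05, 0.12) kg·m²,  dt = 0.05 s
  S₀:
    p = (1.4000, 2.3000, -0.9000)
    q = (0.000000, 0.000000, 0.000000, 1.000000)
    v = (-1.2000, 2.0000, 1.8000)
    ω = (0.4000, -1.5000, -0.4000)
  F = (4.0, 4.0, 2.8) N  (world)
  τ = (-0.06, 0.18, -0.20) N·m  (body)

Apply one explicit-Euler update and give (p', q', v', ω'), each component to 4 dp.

linear accel F/m = (1.6000, 1.6000, 1.1200)
p' = p + v·dt = (1.3400, 2.4000, -0.8100)
v + (F/m)dt = (-1.1200, 2.0800, 1.8560)
α = I⁻¹(τ − ω×Iω) = (-0.7286, 3.6640, -2.1167)
ω + α·dt = (0.3636, -1.3168, -0.5058)
Hamilton product q⊗(0,ω) = (0.4000000, 1.5000000, 0.4000000, 0.0000000)
q + ½dt·q⊗(0,ω), renormalized = (0.0100, 0.0375, 0.0100, 0.9992)

p' = (1.3400, 2.4000, -0.8100)
q' = (0.0100, 0.0375, 0.0100, 0.9992)
v' = (-1.1200, 2.0800, 1.8560)
ω' = (0.3636, -1.3168, -0.5058)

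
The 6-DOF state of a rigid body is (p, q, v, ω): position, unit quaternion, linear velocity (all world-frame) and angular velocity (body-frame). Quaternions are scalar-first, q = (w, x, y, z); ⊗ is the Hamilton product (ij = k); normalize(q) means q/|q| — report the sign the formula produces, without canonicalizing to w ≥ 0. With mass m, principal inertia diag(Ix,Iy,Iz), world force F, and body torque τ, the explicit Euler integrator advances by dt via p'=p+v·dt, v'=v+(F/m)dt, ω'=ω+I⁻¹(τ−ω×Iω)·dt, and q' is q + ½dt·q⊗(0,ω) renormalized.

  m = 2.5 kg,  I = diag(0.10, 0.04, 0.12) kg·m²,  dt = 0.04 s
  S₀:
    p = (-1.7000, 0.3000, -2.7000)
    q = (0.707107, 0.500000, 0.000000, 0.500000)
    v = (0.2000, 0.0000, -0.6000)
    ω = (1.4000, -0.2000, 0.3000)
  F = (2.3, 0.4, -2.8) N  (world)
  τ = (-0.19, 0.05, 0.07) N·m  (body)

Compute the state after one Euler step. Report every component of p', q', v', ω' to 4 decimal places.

p' = (-1.6920, 0.3000, -2.7240)
q' = (0.6898, 0.5216, 0.0082, 0.5020)
v' = (0.2368, 0.0064, -0.6448)
ω' = (1.3259, -0.1416, 0.3177)

gyro term ω×Iω = (-0.0048, -0.0084, 0.0168)
α = I⁻¹(τ − ω×Iω) = (-1.8520, 1.4600, 0.4433)
new body rate ω' = (1.3259, -0.1416, 0.3177)
q⊗(0,ω) = (-0.8500000, 1.0899498, 0.4085786, 0.1121321)
updated quaternion q' = (0.6898, 0.5216, 0.0082, 0.5020)
a = F/m = (0.9200, 0.1600, -1.1200)
p + v·dt = (-1.6920, 0.3000, -2.7240)
v' = v + a·dt = (0.2368, 0.0064, -0.6448)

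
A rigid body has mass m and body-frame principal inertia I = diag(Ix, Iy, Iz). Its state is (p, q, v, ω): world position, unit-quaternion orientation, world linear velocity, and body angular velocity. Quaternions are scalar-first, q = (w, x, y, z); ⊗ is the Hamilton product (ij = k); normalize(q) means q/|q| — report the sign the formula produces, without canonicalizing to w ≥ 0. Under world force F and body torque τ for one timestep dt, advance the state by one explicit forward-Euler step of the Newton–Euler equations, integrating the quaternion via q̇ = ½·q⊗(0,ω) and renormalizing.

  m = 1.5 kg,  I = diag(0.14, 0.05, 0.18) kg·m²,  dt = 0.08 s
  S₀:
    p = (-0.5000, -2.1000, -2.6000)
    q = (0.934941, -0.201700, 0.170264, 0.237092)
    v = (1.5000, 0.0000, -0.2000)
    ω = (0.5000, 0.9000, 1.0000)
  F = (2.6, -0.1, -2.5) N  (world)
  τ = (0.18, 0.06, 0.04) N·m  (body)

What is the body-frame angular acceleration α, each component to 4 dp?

precession coupling ω×(Iω) = (0.1170, -0.0200, -0.0405)
angular accel α = (0.4500, 1.6000, 0.4472)

α = (0.4500, 1.6000, 0.4472)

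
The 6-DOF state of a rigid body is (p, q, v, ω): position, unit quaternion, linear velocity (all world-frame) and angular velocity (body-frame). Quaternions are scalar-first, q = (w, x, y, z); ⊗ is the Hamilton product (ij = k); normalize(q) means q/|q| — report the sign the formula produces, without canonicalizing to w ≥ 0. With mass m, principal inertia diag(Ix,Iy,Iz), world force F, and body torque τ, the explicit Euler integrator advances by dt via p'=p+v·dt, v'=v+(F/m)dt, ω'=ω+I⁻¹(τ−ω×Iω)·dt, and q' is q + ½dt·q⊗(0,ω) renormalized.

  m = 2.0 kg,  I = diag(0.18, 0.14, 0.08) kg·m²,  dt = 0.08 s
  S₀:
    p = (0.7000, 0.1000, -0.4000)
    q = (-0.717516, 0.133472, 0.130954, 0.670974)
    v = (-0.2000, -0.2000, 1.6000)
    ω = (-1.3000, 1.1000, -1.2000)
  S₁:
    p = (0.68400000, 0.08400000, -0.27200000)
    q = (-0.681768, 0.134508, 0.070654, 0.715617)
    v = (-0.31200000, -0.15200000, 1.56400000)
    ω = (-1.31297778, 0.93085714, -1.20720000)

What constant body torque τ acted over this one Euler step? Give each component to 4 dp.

rate change Δω = (-0.01297778, -0.16914286, -0.00720000)
applied torque τ = (0.0500, -0.1400, 0.0500)

τ = (0.0500, -0.1400, 0.0500)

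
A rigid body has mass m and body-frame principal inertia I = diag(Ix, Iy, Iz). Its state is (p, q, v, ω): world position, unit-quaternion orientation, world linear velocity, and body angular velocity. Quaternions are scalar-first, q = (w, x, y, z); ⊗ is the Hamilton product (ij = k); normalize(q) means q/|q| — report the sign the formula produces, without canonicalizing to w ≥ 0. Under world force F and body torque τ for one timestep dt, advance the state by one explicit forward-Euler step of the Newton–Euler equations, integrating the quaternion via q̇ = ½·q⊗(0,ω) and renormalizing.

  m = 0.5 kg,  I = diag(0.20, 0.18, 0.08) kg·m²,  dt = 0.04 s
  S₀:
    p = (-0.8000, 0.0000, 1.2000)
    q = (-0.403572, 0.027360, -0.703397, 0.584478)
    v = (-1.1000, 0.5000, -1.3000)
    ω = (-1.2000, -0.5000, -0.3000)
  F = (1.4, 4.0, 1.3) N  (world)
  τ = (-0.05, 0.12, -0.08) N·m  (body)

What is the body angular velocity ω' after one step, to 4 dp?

angular accel α = (-0.1750, 0.4267, -0.8500)
new body rate ω' = (-1.2070, -0.4829, -0.3340)

ω' = (-1.2070, -0.4829, -0.3340)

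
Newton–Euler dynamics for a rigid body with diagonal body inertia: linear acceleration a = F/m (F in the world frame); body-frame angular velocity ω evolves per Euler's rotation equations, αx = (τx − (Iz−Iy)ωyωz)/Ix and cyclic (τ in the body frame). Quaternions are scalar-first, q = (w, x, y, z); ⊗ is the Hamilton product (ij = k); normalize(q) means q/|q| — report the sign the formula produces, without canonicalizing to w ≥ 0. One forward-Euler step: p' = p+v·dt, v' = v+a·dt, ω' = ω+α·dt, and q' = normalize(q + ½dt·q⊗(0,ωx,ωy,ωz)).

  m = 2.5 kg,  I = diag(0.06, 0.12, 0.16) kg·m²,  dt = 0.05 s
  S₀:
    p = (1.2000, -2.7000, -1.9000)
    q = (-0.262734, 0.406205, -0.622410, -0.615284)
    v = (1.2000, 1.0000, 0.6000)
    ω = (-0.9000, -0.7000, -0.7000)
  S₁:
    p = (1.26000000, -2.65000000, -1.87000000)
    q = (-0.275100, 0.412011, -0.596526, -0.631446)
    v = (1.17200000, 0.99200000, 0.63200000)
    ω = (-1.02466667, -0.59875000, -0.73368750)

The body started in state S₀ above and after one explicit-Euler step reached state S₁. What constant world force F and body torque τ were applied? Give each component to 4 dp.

Δω = ω₁−ω₀ = (-0.12466667, 0.10125000, -0.03368750)
τ = I·(Δω/dt) + ω₀×(Iω₀) = (-0.1300, 0.1800, -0.0700)
velocity change Δv = (-0.02800000, -0.00800000, 0.03200000)
F = m·Δv/dt = (-1.4000, -0.4000, 1.6000)

F = (-1.4000, -0.4000, 1.6000)
τ = (-0.1300, 0.1800, -0.0700)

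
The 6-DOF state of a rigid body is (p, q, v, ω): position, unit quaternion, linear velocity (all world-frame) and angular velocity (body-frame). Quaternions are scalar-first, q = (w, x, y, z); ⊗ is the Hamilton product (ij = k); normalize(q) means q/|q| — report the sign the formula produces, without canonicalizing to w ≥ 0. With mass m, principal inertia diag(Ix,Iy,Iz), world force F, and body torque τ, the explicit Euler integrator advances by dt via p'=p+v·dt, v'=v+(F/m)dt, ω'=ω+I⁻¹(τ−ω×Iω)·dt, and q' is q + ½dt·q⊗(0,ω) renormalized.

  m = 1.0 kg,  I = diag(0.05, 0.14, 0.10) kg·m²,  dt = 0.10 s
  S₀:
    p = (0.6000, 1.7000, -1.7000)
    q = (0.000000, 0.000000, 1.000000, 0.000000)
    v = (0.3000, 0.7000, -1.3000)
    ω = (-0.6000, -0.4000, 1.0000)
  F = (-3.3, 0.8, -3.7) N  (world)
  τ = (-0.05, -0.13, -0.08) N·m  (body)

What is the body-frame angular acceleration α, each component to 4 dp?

precession coupling ω×(Iω) = (0.0160, 0.0300, 0.0216)
α = I⁻¹(τ − ω×Iω) = (-1.3200, -1.1429, -1.0160)

α = (-1.3200, -1.1429, -1.0160)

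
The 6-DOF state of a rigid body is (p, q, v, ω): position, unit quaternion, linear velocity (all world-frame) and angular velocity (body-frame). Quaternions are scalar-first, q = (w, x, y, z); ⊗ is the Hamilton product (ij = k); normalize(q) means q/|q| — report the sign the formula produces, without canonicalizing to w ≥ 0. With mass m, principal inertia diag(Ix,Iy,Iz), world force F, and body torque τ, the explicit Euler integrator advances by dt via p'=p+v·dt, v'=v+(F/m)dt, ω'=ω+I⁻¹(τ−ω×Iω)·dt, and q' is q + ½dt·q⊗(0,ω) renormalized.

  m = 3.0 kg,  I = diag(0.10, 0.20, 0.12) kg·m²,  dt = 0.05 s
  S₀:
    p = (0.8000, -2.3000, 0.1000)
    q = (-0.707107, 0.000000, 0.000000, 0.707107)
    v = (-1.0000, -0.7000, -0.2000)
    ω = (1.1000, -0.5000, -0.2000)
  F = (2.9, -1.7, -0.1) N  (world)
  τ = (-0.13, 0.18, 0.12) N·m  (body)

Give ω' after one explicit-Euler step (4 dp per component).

ω' = (1.0390, -0.4561, -0.1271)

gyro term ω×Iω = (-0.0080, 0.0044, -0.0550)
α = I⁻¹(τ − ω×Iω) = (-1.2200, 0.8780, 1.4583)
ω + α·dt = (1.0390, -0.4561, -0.1271)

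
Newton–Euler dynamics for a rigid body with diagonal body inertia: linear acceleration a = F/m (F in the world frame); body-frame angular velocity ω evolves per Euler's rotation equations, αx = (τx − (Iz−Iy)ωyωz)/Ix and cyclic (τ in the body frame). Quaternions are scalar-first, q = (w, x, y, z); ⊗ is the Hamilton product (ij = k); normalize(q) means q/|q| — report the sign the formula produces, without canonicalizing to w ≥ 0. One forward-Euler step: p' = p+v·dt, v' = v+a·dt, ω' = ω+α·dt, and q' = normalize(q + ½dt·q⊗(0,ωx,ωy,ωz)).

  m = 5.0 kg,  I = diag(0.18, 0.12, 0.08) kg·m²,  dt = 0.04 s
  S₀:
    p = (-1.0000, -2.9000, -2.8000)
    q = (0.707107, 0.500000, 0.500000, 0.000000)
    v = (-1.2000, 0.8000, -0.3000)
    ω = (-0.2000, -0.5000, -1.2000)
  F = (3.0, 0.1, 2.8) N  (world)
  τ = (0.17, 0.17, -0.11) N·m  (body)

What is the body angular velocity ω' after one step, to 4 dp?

ω' = (-0.1569, -0.4513, -1.2520)

ω×(Iω) gyroscopic = (-0.0240, 0.0240, -0.0060)
(τ − ω×Iω)/I = (1.0778, 1.2167, -1.3000)
ω + α·dt = (-0.1569, -0.4513, -1.2520)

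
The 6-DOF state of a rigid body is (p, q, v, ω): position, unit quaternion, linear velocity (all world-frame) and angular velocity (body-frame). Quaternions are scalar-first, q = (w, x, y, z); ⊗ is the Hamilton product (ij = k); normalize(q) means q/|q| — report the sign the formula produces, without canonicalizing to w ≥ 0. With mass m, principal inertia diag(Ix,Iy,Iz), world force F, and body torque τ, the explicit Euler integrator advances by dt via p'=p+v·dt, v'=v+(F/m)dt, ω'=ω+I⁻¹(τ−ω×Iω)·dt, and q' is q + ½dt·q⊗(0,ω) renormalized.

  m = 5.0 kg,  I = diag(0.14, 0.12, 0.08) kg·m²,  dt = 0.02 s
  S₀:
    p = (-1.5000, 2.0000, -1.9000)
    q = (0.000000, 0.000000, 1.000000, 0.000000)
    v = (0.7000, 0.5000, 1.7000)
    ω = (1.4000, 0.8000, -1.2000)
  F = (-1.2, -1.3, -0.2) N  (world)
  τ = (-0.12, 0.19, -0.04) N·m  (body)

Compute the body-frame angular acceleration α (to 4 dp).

α = (-1.1314, 2.4233, -0.2200)

ω×(Iω) gyroscopic = (0.0384, -0.1008, -0.0224)
angular accel α = (-1.1314, 2.4233, -0.2200)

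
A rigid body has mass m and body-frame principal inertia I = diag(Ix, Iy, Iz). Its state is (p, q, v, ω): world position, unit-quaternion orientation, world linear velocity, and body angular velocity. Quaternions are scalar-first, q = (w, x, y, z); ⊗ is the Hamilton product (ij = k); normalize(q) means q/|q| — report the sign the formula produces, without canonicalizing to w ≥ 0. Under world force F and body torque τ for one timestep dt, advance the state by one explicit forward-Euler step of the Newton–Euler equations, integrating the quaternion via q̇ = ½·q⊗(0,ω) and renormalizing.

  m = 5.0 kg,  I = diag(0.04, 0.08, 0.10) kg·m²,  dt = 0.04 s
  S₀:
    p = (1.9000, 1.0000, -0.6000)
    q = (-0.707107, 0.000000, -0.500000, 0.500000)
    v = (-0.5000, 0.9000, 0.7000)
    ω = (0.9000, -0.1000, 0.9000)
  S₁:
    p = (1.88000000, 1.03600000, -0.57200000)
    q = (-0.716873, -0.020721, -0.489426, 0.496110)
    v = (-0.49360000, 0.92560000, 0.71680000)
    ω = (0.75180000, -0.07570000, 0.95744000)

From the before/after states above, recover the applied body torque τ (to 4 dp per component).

ω₁ − ω₀ = (-0.14820000, 0.02430000, 0.05744000)
ω₀×(Iω₀) = (-0.0018, -0.0486, -0.0036)
τ = I·(Δω/dt) + ω₀×(Iω₀) = (-0.1500, 0.0000, 0.1400)

τ = (-0.1500, 0.0000, 0.1400)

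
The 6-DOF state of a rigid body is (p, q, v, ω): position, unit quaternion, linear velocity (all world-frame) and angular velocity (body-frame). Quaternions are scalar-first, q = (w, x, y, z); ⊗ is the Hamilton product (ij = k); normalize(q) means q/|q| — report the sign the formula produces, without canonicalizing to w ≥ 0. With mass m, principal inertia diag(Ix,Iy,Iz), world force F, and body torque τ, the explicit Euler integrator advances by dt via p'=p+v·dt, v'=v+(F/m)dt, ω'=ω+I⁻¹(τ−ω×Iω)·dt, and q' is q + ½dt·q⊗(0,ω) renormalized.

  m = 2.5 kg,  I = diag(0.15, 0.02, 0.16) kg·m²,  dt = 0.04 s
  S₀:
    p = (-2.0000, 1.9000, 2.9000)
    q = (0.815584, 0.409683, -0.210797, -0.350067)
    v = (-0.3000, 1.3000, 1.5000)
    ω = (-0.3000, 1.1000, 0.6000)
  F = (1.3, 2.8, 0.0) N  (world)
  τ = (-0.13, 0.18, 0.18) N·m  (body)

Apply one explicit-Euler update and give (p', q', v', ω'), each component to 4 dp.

a = F/m = (0.5200, 1.1200, 0.0000)
p' = p + v·dt = (-2.0120, 1.9520, 2.9600)
new velocity v' = (-0.2792, 1.3448, 1.5000)
gyro term ω×Iω = (0.0924, 0.0018, 0.0429)
α = I⁻¹(τ − ω×Iω) = (-1.4827, 8.9100, 0.8569)
new body rate ω' = (-0.3593, 1.4564, 0.6343)
2q̇ = q⊗(0,ω) = (0.5648218, 0.0139203, 0.7563527, 0.8767626)
q + ½dt·q⊗(0,ω), renormalized = (0.8266, 0.4098, -0.1956, -0.3324)

p' = (-2.0120, 1.9520, 2.9600)
q' = (0.8266, 0.4098, -0.1956, -0.3324)
v' = (-0.2792, 1.3448, 1.5000)
ω' = (-0.3593, 1.4564, 0.6343)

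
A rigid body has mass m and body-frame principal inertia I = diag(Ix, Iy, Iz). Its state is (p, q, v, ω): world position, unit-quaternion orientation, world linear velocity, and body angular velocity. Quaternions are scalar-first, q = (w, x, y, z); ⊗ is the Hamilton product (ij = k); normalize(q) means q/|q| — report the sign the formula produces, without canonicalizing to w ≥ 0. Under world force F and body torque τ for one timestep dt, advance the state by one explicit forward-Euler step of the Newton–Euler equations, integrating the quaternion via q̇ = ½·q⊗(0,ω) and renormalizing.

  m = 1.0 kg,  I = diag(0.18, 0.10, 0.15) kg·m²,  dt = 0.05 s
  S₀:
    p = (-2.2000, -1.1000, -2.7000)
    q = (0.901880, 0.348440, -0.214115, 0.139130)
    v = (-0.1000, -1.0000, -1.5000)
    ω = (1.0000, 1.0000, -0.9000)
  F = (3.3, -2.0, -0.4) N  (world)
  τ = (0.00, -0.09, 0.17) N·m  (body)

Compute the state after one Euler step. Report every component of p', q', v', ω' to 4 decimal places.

(τ − ω×Iω)/I = (0.2500, -0.6300, 1.6667)
ω' = ω + α·dt = (1.0125, 0.9685, -0.8167)
2q̇ = q⊗(0,ω) = (-0.0091080, 0.9554535, 1.3546060, -0.2491370)
q' = normalize(q + ½dt·q⊗(0,ω)) = (0.9009, 0.3720, -0.1801, 0.1328)
p + v·dt = (-2.2050, -1.1500, -2.7750)
v' = v + a·dt = (0.0650, -1.1000, -1.5200)

p' = (-2.2050, -1.1500, -2.7750)
q' = (0.9009, 0.3720, -0.1801, 0.1328)
v' = (0.0650, -1.1000, -1.5200)
ω' = (1.0125, 0.9685, -0.8167)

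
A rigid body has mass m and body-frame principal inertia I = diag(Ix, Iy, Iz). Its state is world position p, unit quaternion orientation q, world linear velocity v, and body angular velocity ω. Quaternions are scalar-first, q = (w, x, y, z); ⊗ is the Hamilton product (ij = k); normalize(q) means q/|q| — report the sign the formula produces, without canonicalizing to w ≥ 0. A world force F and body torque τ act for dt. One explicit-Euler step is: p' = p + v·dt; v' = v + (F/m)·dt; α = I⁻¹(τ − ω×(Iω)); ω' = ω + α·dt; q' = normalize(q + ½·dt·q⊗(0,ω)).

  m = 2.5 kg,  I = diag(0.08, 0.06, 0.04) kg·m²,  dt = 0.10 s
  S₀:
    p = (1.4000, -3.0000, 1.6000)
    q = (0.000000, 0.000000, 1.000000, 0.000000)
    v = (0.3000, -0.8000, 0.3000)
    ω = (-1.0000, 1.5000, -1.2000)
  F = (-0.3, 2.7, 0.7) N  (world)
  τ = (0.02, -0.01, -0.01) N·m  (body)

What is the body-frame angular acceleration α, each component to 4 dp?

ω×(Iω) gyroscopic = (0.0360, 0.0480, 0.0300)
angular accel α = (-0.2000, -0.9667, -1.0000)

α = (-0.2000, -0.9667, -1.0000)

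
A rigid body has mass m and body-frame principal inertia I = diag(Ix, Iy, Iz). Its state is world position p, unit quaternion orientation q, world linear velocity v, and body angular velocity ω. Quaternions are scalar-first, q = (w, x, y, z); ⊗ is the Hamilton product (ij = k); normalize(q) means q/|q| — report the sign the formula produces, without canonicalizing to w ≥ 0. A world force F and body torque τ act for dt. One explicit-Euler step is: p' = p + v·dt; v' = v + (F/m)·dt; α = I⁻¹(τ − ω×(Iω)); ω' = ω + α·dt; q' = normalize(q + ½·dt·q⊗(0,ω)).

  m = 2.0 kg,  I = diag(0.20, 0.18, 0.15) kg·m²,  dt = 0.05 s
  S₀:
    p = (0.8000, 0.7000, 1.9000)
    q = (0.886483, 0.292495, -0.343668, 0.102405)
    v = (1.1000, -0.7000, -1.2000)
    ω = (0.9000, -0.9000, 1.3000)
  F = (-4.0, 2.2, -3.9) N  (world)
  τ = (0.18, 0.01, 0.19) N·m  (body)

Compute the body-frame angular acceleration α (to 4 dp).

α = (0.7245, -0.2694, 1.1587)

precession coupling ω×(Iω) = (0.0351, 0.0585, 0.0162)
(τ − ω×Iω)/I = (0.7245, -0.2694, 1.1587)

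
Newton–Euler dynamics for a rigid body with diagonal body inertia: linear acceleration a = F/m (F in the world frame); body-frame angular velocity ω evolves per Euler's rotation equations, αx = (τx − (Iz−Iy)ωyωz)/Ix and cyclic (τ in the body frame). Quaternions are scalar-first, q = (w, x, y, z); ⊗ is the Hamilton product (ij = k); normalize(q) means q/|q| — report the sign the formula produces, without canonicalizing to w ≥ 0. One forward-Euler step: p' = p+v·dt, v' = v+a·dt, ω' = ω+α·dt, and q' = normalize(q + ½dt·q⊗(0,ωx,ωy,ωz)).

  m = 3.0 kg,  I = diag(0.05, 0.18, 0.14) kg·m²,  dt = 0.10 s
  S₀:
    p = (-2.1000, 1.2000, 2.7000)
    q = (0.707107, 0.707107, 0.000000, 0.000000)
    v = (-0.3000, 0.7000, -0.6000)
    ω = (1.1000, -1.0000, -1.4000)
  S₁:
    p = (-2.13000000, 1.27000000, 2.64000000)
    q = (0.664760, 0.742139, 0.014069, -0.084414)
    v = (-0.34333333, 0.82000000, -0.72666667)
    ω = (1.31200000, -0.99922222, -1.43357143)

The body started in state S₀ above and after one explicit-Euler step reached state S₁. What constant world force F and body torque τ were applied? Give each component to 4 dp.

ω₁ − ω₀ = (0.21200000, 0.00077778, -0.03357143)
gyro term ω₀×Iω₀ = (-0.0560, 0.1386, -0.1430)
I·α + gyro = (0.0500, 0.1400, -0.1900)
v₁ − v₀ = (-0.04333333, 0.12000000, -0.12666667)
F = m·Δv/dt = (-1.3000, 3.6000, -3.8000)

F = (-1.3000, 3.6000, -3.8000)
τ = (0.0500, 0.1400, -0.1900)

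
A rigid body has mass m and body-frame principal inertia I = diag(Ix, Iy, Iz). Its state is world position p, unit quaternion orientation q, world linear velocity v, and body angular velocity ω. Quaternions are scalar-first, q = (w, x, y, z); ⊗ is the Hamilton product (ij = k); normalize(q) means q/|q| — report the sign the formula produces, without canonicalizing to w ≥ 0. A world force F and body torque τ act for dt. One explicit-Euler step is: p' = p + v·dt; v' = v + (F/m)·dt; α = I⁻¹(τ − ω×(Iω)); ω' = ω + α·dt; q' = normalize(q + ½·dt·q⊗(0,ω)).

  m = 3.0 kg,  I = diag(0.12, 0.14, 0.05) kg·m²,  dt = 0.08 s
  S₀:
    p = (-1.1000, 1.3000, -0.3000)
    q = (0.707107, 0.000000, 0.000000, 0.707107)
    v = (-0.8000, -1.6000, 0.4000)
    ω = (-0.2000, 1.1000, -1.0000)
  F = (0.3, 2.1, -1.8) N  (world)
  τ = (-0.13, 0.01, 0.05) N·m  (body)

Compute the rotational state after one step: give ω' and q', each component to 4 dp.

(τ − ω×Iω)/I = (-1.9083, -0.0286, 1.0880)
new body rate ω' = (-0.3527, 1.0977, -0.9130)
2q̇ = q⊗(0,ω) = (0.7071070, -0.9192391, 0.6363963, -0.7071070)
q + ½dt·q⊗(0,ω), renormalized = (0.7341, -0.0367, 0.0254, 0.6776)

ω' = (-0.3527, 1.0977, -0.9130)
q' = (0.7341, -0.0367, 0.0254, 0.6776)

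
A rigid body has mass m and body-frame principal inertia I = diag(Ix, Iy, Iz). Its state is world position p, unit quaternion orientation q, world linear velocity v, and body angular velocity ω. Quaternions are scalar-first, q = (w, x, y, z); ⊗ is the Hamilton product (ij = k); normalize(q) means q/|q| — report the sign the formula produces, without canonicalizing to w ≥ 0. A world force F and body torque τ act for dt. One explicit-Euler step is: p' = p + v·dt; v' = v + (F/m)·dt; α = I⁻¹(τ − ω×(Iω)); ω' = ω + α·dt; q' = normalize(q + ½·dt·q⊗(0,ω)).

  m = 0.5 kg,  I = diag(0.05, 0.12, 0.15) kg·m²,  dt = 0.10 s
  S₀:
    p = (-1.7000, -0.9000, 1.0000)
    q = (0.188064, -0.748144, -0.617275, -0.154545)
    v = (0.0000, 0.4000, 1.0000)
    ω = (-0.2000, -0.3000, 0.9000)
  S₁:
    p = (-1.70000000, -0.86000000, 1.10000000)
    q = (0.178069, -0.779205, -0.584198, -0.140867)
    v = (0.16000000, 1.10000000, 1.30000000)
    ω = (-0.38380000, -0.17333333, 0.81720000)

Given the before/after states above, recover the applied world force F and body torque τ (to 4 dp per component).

v₁ − v₀ = (0.16000000, 0.70000000, 0.30000000)
applied force F = (0.8000, 3.5000, 1.5000)
rate change Δω = (-0.18380000, 0.12666667, -0.08280000)
precession coupling = (-0.0081, 0.0180, 0.0042)
applied torque τ = (-0.1000, 0.1700, -0.1200)

F = (0.8000, 3.5000, 1.5000)
τ = (-0.1000, 0.1700, -0.1200)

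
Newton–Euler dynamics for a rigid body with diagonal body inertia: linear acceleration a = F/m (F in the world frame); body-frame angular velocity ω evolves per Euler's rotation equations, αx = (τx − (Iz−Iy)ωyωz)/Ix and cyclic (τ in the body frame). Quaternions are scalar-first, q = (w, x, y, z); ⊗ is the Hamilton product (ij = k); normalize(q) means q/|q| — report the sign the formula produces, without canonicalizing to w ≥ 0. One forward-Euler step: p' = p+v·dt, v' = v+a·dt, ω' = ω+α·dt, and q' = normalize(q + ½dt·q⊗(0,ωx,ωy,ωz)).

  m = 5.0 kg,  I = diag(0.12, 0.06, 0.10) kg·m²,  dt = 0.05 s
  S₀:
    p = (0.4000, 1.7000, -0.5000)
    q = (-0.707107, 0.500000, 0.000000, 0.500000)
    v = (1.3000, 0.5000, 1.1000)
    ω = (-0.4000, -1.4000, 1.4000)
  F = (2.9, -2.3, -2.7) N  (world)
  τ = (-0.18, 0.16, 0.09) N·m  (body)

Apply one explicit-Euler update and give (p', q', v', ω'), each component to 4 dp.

α = I⁻¹(τ − ω×Iω) = (-0.8467, 2.8533, 1.2360)
ω' = ω + α·dt = (-0.4423, -1.2573, 1.4618)
q⊗(0,ω) = (-0.5000000, 0.9828428, 0.0899498, -1.6899498)
q' = normalize(q + ½dt·q⊗(0,ω)) = (-0.7187, 0.5239, 0.0022, 0.4572)
new position p' = (0.4650, 1.7250, -0.4450)
v' = v + a·dt = (1.3290, 0.4770, 1.0730)

p' = (0.4650, 1.7250, -0.4450)
q' = (-0.7187, 0.5239, 0.0022, 0.4572)
v' = (1.3290, 0.4770, 1.0730)
ω' = (-0.4423, -1.2573, 1.4618)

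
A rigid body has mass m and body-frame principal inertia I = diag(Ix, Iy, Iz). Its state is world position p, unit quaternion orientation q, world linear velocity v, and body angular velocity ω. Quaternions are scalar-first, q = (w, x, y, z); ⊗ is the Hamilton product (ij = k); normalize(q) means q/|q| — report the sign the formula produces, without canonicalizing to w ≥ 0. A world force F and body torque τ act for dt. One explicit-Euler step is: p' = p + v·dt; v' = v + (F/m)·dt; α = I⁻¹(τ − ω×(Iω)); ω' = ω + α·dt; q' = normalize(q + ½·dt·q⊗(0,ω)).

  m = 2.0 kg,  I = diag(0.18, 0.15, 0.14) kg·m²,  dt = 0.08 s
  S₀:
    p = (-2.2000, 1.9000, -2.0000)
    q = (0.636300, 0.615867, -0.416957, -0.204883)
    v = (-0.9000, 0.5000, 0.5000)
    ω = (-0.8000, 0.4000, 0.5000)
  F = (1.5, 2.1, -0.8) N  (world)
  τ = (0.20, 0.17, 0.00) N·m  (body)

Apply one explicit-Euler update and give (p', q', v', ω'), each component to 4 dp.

p' = (-2.2720, 1.9400, -1.9600)
q' = (0.6662, 0.5899, -0.4122, -0.1955)
v' = (-0.8400, 0.5840, 0.4680)
ω' = (-0.7102, 0.4992, 0.4945)

p + v·dt = (-2.2720, 1.9400, -1.9600)
new velocity v' = (-0.8400, 0.5840, 0.4680)
α = I⁻¹(τ − ω×Iω) = (1.1222, 1.2400, -0.0686)
new body rate ω' = (-0.7102, 0.4992, 0.4945)
Hamilton product q⊗(0,ω) = (0.7619179, -0.6355653, 0.1104929, 0.2309312)
q + ½dt·q⊗(0,ω), renormalized = (0.6662, 0.5899, -0.4122, -0.1955)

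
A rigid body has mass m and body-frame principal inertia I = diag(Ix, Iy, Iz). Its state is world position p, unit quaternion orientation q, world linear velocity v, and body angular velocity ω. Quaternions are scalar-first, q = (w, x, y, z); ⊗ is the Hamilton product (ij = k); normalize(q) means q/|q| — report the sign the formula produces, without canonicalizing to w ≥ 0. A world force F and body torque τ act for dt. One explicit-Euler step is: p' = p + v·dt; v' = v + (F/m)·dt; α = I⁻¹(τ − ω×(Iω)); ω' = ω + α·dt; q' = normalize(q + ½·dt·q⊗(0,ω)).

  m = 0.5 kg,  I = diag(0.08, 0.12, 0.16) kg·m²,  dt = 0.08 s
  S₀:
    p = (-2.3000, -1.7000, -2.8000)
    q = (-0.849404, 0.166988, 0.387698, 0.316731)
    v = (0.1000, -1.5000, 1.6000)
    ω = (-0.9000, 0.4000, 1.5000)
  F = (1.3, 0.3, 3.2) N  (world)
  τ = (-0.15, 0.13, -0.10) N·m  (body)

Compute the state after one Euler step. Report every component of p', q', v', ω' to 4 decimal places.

ω×(Iω) gyroscopic = (0.0240, 0.1080, -0.0144)
(τ − ω×Iω)/I = (-2.1750, 0.1833, -0.5350)
new body rate ω' = (-1.0740, 0.4147, 1.4572)
2q̇ = q⊗(0,ω) = (-0.4798865, 1.2193182, -0.8753015, -0.8583826)
q' = normalize(q + ½dt·q⊗(0,ω)) = (-0.8664, 0.2152, 0.3518, 0.2817)
a = (2.6000, 0.6000, 6.4000)
p' = p + v·dt = (-2.2920, -1.8200, -2.6720)
v' = v + a·dt = (0.3080, -1.4520, 2.1120)

p' = (-2.2920, -1.8200, -2.6720)
q' = (-0.8664, 0.2152, 0.3518, 0.2817)
v' = (0.3080, -1.4520, 2.1120)
ω' = (-1.0740, 0.4147, 1.4572)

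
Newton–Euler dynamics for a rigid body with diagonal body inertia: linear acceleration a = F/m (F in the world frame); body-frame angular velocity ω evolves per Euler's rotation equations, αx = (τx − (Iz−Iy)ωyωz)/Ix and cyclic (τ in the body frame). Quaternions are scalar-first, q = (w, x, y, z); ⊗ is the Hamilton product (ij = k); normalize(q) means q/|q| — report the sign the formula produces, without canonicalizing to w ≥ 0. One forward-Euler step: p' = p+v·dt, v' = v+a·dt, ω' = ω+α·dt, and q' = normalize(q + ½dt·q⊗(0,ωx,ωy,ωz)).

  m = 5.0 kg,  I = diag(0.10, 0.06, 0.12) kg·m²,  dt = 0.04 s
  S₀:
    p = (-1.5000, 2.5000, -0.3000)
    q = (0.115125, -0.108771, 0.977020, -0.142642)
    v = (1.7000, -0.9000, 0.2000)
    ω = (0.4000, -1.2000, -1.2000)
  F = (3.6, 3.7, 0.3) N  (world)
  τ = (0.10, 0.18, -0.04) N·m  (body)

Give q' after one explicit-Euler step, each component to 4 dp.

Hamilton product q⊗(0,ω) = (1.0447620, -1.2975444, -0.3257320, -0.3984328)
q' = normalize(q + ½dt·q⊗(0,ω)) = (0.1359, -0.1346, 0.9699, -0.1505)

q' = (0.1359, -0.1346, 0.9699, -0.1505)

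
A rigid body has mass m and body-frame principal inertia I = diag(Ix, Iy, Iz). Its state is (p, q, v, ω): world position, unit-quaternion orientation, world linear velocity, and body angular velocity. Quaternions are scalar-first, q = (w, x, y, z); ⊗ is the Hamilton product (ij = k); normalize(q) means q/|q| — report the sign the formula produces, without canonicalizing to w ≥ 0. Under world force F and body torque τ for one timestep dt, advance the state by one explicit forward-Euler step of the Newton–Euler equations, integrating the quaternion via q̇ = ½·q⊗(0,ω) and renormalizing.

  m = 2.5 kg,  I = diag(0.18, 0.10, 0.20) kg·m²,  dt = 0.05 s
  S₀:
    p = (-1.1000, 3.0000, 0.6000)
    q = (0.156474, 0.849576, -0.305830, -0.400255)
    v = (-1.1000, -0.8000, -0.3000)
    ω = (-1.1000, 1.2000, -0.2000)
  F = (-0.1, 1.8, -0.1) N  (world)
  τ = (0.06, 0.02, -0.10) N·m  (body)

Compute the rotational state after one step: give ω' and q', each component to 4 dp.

precession coupling ω×(Iω) = (-0.0240, -0.0044, 0.1056)
(τ − ω×Iω)/I = (0.4667, 0.2440, -1.0280)
new body rate ω' = (-1.0767, 1.2122, -0.2514)
2q̇ = q⊗(0,ω) = (1.2214786, 0.3693506, 0.7979645, 0.6517834)
q' = normalize(q + ½dt·q⊗(0,ω)) = (0.1869, 0.8581, -0.2856, -0.3836)

ω' = (-1.0767, 1.2122, -0.2514)
q' = (0.1869, 0.8581, -0.2856, -0.3836)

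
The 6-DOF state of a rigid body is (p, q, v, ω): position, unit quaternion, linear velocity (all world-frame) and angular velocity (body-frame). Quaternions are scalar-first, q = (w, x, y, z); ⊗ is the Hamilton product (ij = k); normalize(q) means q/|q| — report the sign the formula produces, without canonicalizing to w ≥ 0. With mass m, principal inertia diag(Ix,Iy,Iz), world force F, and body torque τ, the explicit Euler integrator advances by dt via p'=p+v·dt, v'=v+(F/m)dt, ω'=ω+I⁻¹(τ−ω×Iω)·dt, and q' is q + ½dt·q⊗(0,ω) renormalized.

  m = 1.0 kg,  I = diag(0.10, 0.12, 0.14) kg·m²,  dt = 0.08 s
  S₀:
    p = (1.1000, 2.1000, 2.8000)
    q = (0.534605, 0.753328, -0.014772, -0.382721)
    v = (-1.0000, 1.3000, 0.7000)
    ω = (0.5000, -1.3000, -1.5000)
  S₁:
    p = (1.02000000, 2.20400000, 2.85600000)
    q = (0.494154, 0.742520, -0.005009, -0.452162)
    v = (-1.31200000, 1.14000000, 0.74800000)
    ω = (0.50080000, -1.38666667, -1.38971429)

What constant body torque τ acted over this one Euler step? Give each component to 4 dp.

τ = (0.0400, -0.1000, 0.1800)

Δω = ω₁−ω₀ = (0.00080000, -0.08666667, 0.11028571)
ω₀×(Iω₀) = (0.0390, 0.0300, -0.0130)
applied torque τ = (0.0400, -0.1000, 0.1800)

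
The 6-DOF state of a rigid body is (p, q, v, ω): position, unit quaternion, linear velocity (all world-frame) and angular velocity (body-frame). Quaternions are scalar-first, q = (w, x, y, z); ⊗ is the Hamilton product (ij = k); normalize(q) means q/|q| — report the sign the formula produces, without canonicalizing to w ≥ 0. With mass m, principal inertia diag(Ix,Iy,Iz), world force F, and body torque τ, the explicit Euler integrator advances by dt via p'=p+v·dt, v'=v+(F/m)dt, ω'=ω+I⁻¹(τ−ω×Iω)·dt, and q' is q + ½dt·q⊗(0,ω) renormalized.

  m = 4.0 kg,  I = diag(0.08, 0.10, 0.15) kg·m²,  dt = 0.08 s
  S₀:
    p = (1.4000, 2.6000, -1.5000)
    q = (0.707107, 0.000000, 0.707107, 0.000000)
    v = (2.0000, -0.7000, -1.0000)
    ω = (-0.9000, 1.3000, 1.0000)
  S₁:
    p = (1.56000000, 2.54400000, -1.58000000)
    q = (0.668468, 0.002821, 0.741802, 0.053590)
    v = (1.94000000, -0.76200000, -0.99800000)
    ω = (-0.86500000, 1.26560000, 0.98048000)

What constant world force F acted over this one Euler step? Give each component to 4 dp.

F = (-3.0000, -3.1000, 0.1000)

velocity change Δv = (-0.06000000, -0.06200000, 0.00200000)
m·(v₁−v₀)/dt = (-3.0000, -3.1000, 0.1000)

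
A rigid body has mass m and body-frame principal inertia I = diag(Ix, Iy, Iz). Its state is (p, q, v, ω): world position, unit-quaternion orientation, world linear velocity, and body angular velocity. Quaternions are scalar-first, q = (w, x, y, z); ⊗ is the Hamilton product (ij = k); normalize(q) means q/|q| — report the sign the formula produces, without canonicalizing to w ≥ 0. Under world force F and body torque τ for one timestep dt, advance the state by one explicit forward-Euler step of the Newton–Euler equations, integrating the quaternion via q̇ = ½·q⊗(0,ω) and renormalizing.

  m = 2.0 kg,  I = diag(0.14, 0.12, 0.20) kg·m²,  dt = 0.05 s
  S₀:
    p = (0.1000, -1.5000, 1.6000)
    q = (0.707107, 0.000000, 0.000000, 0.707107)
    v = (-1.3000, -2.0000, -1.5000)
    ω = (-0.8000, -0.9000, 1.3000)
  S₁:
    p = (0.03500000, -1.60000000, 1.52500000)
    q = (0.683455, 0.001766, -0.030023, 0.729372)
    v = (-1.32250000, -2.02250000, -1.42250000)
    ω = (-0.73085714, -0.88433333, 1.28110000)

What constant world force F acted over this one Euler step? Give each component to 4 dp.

Δv = v₁−v₀ = (-0.02250000, -0.02250000, 0.07750000)
applied force F = (-0.9000, -0.9000, 3.1000)

F = (-0.9000, -0.9000, 3.1000)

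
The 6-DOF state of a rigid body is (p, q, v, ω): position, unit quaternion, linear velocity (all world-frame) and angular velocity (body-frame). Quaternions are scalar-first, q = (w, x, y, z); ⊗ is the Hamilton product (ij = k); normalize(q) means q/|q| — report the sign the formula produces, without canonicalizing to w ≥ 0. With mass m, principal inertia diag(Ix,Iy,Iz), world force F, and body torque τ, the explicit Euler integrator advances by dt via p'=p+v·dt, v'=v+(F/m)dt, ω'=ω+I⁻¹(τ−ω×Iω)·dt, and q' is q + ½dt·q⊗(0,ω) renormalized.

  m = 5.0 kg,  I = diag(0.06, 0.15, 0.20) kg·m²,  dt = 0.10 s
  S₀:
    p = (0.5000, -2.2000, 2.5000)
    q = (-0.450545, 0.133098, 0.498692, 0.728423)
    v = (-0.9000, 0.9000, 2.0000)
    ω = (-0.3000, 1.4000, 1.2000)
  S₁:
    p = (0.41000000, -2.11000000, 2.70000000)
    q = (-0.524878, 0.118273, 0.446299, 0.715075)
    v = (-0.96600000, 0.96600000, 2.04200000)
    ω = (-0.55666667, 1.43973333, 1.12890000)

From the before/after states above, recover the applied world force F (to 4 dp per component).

F = (-3.3000, 3.3000, 2.1000)

velocity change Δv = (-0.06600000, 0.06600000, 0.04200000)
m·(v₁−v₀)/dt = (-3.3000, 3.3000, 2.1000)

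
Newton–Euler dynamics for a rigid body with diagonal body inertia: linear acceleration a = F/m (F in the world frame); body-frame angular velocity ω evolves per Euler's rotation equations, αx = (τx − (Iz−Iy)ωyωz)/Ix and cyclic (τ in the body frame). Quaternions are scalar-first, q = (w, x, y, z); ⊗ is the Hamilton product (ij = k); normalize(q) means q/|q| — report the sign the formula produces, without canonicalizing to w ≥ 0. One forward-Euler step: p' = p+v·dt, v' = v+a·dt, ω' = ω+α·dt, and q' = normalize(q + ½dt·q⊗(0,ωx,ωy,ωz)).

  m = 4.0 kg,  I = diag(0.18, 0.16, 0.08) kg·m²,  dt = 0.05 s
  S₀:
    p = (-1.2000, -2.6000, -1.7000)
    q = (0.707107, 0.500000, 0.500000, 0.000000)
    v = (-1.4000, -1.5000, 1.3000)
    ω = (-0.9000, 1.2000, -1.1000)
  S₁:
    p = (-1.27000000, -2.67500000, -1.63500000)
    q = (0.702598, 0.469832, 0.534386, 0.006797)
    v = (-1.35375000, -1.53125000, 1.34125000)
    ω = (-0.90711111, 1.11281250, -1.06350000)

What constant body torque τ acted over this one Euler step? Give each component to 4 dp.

τ = (0.0800, -0.1800, 0.0800)

ω₁ − ω₀ = (-0.00711111, -0.08718750, 0.03650000)
ω₀×(Iω₀) = (0.1056, 0.0990, 0.0216)
I·α + gyro = (0.0800, -0.1800, 0.0800)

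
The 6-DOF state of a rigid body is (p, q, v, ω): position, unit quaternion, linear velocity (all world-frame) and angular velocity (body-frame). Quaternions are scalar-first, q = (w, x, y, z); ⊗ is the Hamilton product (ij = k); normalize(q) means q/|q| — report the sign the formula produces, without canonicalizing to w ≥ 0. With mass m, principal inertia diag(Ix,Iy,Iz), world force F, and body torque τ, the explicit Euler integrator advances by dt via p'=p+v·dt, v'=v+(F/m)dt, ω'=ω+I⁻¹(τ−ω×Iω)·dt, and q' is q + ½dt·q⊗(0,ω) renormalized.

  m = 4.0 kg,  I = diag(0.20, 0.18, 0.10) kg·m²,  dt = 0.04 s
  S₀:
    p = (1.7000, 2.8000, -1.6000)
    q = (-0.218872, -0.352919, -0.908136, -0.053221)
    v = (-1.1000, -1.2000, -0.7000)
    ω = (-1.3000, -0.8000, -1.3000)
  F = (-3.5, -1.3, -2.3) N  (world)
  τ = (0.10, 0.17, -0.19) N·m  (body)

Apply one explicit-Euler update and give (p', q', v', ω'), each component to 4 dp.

p' = (1.6560, 2.7520, -1.6280)
q' = (-0.2438, -0.3242, -0.9117, -0.0654)
v' = (-1.1350, -1.2130, -0.7230)
ω' = (-1.2634, -0.7998, -1.3677)

α = I⁻¹(τ − ω×Iω) = (0.9160, 0.0056, -1.6920)
ω' = ω + α·dt = (-1.2634, -0.7998, -1.3677)
2q̇ = q⊗(0,ω) = (-1.2544908, 1.4225336, -0.2145098, -0.6137080)
q' = normalize(q + ½dt·q⊗(0,ω)) = (-0.2438, -0.3242, -0.9117, -0.0654)
a = F/m = (-0.8750, -0.3250, -0.5750)
p' = p + v·dt = (1.6560, 2.7520, -1.6280)
v' = v + a·dt = (-1.1350, -1.2130, -0.7230)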